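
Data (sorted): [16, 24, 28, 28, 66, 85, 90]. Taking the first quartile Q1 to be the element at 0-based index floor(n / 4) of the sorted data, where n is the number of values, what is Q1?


The list has n = 7 elements.
Q1 index = floor(7 / 4) = floor(1.75) = 1
Counting from index 0 in the sorted data, the element at index 1 is 24.
Final answer: 24


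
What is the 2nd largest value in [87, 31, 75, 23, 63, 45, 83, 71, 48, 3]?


Sort descending: [87, 83, 75, 71, 63, 48, 45, 31, 23, 3]
The 2nd element (1-indexed) is at index 1.
Value = 83
Final answer: 83


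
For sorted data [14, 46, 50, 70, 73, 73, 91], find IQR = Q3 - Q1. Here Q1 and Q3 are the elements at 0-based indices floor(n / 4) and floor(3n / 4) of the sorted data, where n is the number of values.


The data has n = 7 elements.
Q1 index = floor(7 / 4) = floor(1.75) = 1; Q3 index = floor(3 * 7 / 4) = floor(5.25) = 5
Q1 = element at index 1 = 46
Q3 = element at index 5 = 73
IQR = 73 - 46 = 27
Final answer: 27


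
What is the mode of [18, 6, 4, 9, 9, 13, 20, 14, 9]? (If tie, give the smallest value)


Count the frequency of each value:
  4 appears 1 time(s)
  6 appears 1 time(s)
  9 appears 3 time(s)
  13 appears 1 time(s)
  14 appears 1 time(s)
  18 appears 1 time(s)
  20 appears 1 time(s)
Maximum frequency is 3.
Only 9 reaches that frequency, so it is the mode.
Final answer: 9


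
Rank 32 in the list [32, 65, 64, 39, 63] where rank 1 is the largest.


Sort descending: [65, 64, 63, 39, 32]
Find 32 in the sorted list.
32 is at position 5.
Final answer: 5


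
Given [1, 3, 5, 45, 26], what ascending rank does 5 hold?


Sort ascending: [1, 3, 5, 26, 45]
Find 5 in the sorted list.
5 is at position 3 (1-indexed).
Final answer: 3


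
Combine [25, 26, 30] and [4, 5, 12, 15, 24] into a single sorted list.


List A: [25, 26, 30]
List B: [4, 5, 12, 15, 24]
Repeatedly compare the front elements and take the smaller:
  25 vs 4 -> take 4
  25 vs 5 -> take 5
  25 vs 12 -> take 12
  25 vs 15 -> take 15
  25 vs 24 -> take 24
  B is exhausted; append the rest of A: [25, 26, 30]
Final answer: [4, 5, 12, 15, 24, 25, 26, 30]


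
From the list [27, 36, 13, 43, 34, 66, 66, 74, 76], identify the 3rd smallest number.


Sort ascending: [13, 27, 34, 36, 43, 66, 66, 74, 76]
The 3rd element (1-indexed) is at index 2.
Value = 34
Final answer: 34


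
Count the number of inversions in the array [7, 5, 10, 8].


For each element, count the later elements that are smaller than it:
  7 (index 0): smaller elements after it = [5] -> 1
  5 (index 1): smaller elements after it = [] -> 0
  10 (index 2): smaller elements after it = [8] -> 1
Total inversions = 1 + 0 + 1 = 2
Final answer: 2


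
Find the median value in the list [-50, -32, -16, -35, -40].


First, sort the list: [-50, -40, -35, -32, -16]
The list has 5 elements (odd count).
The middle index is 2 (0-based), and the element there is -35.
Final answer: -35


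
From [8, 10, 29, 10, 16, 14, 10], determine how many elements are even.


Check each element:
  8 is even
  10 is even
  29 is odd
  10 is even
  16 is even
  14 is even
  10 is even
Evens: [8, 10, 10, 16, 14, 10]
Count of evens = 6
Final answer: 6


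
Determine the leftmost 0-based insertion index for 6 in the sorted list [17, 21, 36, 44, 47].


List is sorted: [17, 21, 36, 44, 47]
We need the leftmost position where 6 can be inserted, i.e. the first index whose element is >= 6 (or the end of the list if none is).
Binary search with low=0, high=5 (0-based indices):
  low=0, high=5, mid=2: a[2]=36 >= 6, so high = 2
  low=0, high=2, mid=1: a[1]=21 >= 6, so high = 1
  low=0, high=1, mid=0: a[0]=17 >= 6, so high = 0
Now low = high = 0, so the insertion index is 0.
Final answer: 0


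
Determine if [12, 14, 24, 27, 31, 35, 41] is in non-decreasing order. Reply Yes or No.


Check consecutive pairs:
  12 <= 14? True
  14 <= 24? True
  24 <= 27? True
  27 <= 31? True
  31 <= 35? True
  35 <= 41? True
Every consecutive pair is in order, so the list is non-decreasing.
Final answer: Yes


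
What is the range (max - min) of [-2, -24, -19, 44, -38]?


Maximum value: 44
Minimum value: -38
Range = 44 - (-38) = 82
Final answer: 82


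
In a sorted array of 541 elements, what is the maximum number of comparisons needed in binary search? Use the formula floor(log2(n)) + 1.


Binary search halves the search space each step.
Maximum comparisons = floor(log2(541)) + 1
log2(541) = 9.0795
floor(log2(541)) = 9, so 9 + 1 = 10
Final answer: 10


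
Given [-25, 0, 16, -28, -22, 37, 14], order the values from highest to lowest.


Original list: [-25, 0, 16, -28, -22, 37, 14]
Repeatedly take the largest remaining element:
  Remaining [-25, 0, 16, -28, -22, 37, 14] -> largest is 37
  Remaining [-25, 0, 16, -28, -22, 14] -> largest is 16
  Remaining [-25, 0, -28, -22, 14] -> largest is 14
  Remaining [-25, 0, -28, -22] -> largest is 0
  Remaining [-25, -28, -22] -> largest is -22
  Remaining [-25, -28] -> largest is -25
  Remaining [-28] -> largest is -28
Collecting the picks in order gives the descending list.
Final answer: [37, 16, 14, 0, -22, -25, -28]


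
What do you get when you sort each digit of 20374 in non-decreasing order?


The number 20374 has digits: 2, 0, 3, 7, 4
Sorted: 0, 2, 3, 4, 7
Joining the sorted digits gives the result.
Final answer: 02347


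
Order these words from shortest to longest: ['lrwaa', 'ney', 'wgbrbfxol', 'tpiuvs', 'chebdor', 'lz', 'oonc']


Compute lengths:
  'lrwaa' has length 5
  'ney' has length 3
  'wgbrbfxol' has length 9
  'tpiuvs' has length 6
  'chebdor' has length 7
  'lz' has length 2
  'oonc' has length 4
Lengths in increasing order: 2 < 3 < 4 < 5 < 6 < 7 < 9
Listing the words in that order gives the answer.
Final answer: ['lz', 'ney', 'oonc', 'lrwaa', 'tpiuvs', 'chebdor', 'wgbrbfxol']


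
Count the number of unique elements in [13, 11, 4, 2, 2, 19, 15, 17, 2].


List all unique values:
Distinct values: [2, 4, 11, 13, 15, 17, 19]
Count = 7
Final answer: 7


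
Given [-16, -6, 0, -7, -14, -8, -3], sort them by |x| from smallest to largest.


Compute absolute values:
  |-16| = 16
  |-6| = 6
  |0| = 0
  |-7| = 7
  |-14| = 14
  |-8| = 8
  |-3| = 3
Absolute values in increasing order: 0 < 3 < 6 < 7 < 8 < 14 < 16
Listing the original numbers in that order gives the answer.
Final answer: [0, -3, -6, -7, -8, -14, -16]


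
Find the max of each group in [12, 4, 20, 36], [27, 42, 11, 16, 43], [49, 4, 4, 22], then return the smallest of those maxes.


Find max of each group:
  Group 1: [12, 4, 20, 36] -> max = 36
  Group 2: [27, 42, 11, 16, 43] -> max = 43
  Group 3: [49, 4, 4, 22] -> max = 49
Maxes: [36, 43, 49]
Minimum of maxes = 36
Final answer: 36


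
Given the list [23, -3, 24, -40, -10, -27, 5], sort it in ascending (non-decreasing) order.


Original list: [23, -3, 24, -40, -10, -27, 5]
Repeatedly take the smallest remaining element:
  Remaining [23, -3, 24, -40, -10, -27, 5] -> smallest is -40
  Remaining [23, -3, 24, -10, -27, 5] -> smallest is -27
  Remaining [23, -3, 24, -10, 5] -> smallest is -10
  Remaining [23, -3, 24, 5] -> smallest is -3
  Remaining [23, 24, 5] -> smallest is 5
  Remaining [23, 24] -> smallest is 23
  Remaining [24] -> smallest is 24
Collecting the picks in order gives the sorted list.
Final answer: [-40, -27, -10, -3, 5, 23, 24]


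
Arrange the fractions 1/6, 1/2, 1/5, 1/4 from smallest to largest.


Convert to decimal for comparison:
  1/6 = 0.1667
  1/2 = 0.5
  1/5 = 0.2
  1/4 = 0.25
Decimals in increasing order: 0.1667 < 0.2 < 0.25 < 0.5
Writing each back as its fraction gives the sorted order.
Final answer: 1/6, 1/5, 1/4, 1/2


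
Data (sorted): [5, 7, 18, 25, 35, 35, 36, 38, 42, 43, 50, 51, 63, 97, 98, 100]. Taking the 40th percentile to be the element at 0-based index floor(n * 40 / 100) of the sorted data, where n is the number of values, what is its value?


The dataset has n = 16 elements.
Index = floor(16 * 40 / 100) = floor(640 / 100) = floor(6.4) = 6
Counting from index 0 in the sorted data, the element at index 6 is 36.
Final answer: 36


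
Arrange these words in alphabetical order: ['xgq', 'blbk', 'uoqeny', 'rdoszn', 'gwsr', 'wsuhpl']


Compare strings character by character (the first differing letter decides):
  'blbk' < 'gwsr' since 'b' < 'g' at position 1
  'gwsr' < 'rdoszn' since 'g' < 'r' at position 1
  'rdoszn' < 'uoqeny' since 'r' < 'u' at position 1
  'uoqeny' < 'wsuhpl' since 'u' < 'w' at position 1
  'wsuhpl' < 'xgq' since 'w' < 'x' at position 1
Chaining these comparisons gives the alphabetical order.
Final answer: ['blbk', 'gwsr', 'rdoszn', 'uoqeny', 'wsuhpl', 'xgq']


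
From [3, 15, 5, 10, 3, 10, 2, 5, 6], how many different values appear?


List all unique values:
Distinct values: [2, 3, 5, 6, 10, 15]
Count = 6
Final answer: 6


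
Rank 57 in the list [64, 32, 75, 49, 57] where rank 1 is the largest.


Sort descending: [75, 64, 57, 49, 32]
Find 57 in the sorted list.
57 is at position 3.
Final answer: 3


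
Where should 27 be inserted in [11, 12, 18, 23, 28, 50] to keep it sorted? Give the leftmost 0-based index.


List is sorted: [11, 12, 18, 23, 28, 50]
We need the leftmost position where 27 can be inserted, i.e. the first index whose element is >= 27 (or the end of the list if none is).
Binary search with low=0, high=6 (0-based indices):
  low=0, high=6, mid=3: a[3]=23 < 27, so low = 4
  low=4, high=6, mid=5: a[5]=50 >= 27, so high = 5
  low=4, high=5, mid=4: a[4]=28 >= 27, so high = 4
Now low = high = 4, so the insertion index is 4.
Final answer: 4


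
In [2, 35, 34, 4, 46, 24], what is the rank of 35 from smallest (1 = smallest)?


Sort ascending: [2, 4, 24, 34, 35, 46]
Find 35 in the sorted list.
35 is at position 5 (1-indexed).
Final answer: 5


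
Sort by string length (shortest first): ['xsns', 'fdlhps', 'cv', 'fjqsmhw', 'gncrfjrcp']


Compute lengths:
  'xsns' has length 4
  'fdlhps' has length 6
  'cv' has length 2
  'fjqsmhw' has length 7
  'gncrfjrcp' has length 9
Lengths in increasing order: 2 < 4 < 6 < 7 < 9
Listing the words in that order gives the answer.
Final answer: ['cv', 'xsns', 'fdlhps', 'fjqsmhw', 'gncrfjrcp']


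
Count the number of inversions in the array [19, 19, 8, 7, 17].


For each element, count the later elements that are smaller than it:
  19 (index 0): smaller elements after it = [8, 7, 17] -> 3
  19 (index 1): smaller elements after it = [8, 7, 17] -> 3
  8 (index 2): smaller elements after it = [7] -> 1
  7 (index 3): smaller elements after it = [] -> 0
Total inversions = 3 + 3 + 1 + 0 = 7
Final answer: 7


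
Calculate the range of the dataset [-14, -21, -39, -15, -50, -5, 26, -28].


Maximum value: 26
Minimum value: -50
Range = 26 - (-50) = 76
Final answer: 76


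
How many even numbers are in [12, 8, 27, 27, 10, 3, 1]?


Check each element:
  12 is even
  8 is even
  27 is odd
  27 is odd
  10 is even
  3 is odd
  1 is odd
Evens: [12, 8, 10]
Count of evens = 3
Final answer: 3


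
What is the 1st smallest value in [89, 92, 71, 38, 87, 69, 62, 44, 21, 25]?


Sort ascending: [21, 25, 38, 44, 62, 69, 71, 87, 89, 92]
The 1st element (1-indexed) is at index 0.
Value = 21
Final answer: 21


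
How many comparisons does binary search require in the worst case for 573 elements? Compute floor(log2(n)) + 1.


Binary search halves the search space each step.
Maximum comparisons = floor(log2(573)) + 1
log2(573) = 9.1624
floor(log2(573)) = 9, so 9 + 1 = 10
Final answer: 10


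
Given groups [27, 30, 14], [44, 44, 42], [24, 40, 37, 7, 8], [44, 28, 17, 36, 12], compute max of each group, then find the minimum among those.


Find max of each group:
  Group 1: [27, 30, 14] -> max = 30
  Group 2: [44, 44, 42] -> max = 44
  Group 3: [24, 40, 37, 7, 8] -> max = 40
  Group 4: [44, 28, 17, 36, 12] -> max = 44
Maxes: [30, 44, 40, 44]
Minimum of maxes = 30
Final answer: 30


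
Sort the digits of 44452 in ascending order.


The number 44452 has digits: 4, 4, 4, 5, 2
Sorted: 2, 4, 4, 4, 5
Joining the sorted digits gives the result.
Final answer: 24445


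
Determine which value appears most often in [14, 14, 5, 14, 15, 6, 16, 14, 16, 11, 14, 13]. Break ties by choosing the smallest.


Count the frequency of each value:
  5 appears 1 time(s)
  6 appears 1 time(s)
  11 appears 1 time(s)
  13 appears 1 time(s)
  14 appears 5 time(s)
  15 appears 1 time(s)
  16 appears 2 time(s)
Maximum frequency is 5.
Only 14 reaches that frequency, so it is the mode.
Final answer: 14


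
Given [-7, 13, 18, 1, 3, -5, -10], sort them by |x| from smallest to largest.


Compute absolute values:
  |-7| = 7
  |13| = 13
  |18| = 18
  |1| = 1
  |3| = 3
  |-5| = 5
  |-10| = 10
Absolute values in increasing order: 1 < 3 < 5 < 7 < 10 < 13 < 18
Listing the original numbers in that order gives the answer.
Final answer: [1, 3, -5, -7, -10, 13, 18]


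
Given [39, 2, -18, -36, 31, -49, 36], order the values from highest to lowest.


Original list: [39, 2, -18, -36, 31, -49, 36]
Repeatedly take the largest remaining element:
  Remaining [39, 2, -18, -36, 31, -49, 36] -> largest is 39
  Remaining [2, -18, -36, 31, -49, 36] -> largest is 36
  Remaining [2, -18, -36, 31, -49] -> largest is 31
  Remaining [2, -18, -36, -49] -> largest is 2
  Remaining [-18, -36, -49] -> largest is -18
  Remaining [-36, -49] -> largest is -36
  Remaining [-49] -> largest is -49
Collecting the picks in order gives the descending list.
Final answer: [39, 36, 31, 2, -18, -36, -49]


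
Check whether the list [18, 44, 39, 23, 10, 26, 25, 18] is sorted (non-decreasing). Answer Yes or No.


Check consecutive pairs:
  18 <= 44? True
  44 <= 39? False
  39 <= 23? False
  23 <= 10? False
  10 <= 26? True
  26 <= 25? False
  25 <= 18? False
5 consecutive pair(s) are out of order, so the list is not sorted.
Final answer: No


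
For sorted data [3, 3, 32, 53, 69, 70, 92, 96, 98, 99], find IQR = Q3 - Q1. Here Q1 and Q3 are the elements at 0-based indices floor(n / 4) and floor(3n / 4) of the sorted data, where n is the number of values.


The data has n = 10 elements.
Q1 index = floor(10 / 4) = floor(2.5) = 2; Q3 index = floor(3 * 10 / 4) = floor(7.5) = 7
Q1 = element at index 2 = 32
Q3 = element at index 7 = 96
IQR = 96 - 32 = 64
Final answer: 64


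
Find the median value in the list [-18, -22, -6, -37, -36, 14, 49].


First, sort the list: [-37, -36, -22, -18, -6, 14, 49]
The list has 7 elements (odd count).
The middle index is 3 (0-based), and the element there is -18.
Final answer: -18


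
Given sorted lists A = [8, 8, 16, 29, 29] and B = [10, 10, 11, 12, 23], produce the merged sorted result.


List A: [8, 8, 16, 29, 29]
List B: [10, 10, 11, 12, 23]
Repeatedly compare the front elements and take the smaller:
  8 vs 10 -> take 8
  8 vs 10 -> take 8
  16 vs 10 -> take 10
  16 vs 10 -> take 10
  16 vs 11 -> take 11
  16 vs 12 -> take 12
  16 vs 23 -> take 16
  29 vs 23 -> take 23
  B is exhausted; append the rest of A: [29, 29]
Final answer: [8, 8, 10, 10, 11, 12, 16, 23, 29, 29]


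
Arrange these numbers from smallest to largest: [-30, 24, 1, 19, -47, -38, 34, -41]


Original list: [-30, 24, 1, 19, -47, -38, 34, -41]
Repeatedly take the smallest remaining element:
  Remaining [-30, 24, 1, 19, -47, -38, 34, -41] -> smallest is -47
  Remaining [-30, 24, 1, 19, -38, 34, -41] -> smallest is -41
  Remaining [-30, 24, 1, 19, -38, 34] -> smallest is -38
  Remaining [-30, 24, 1, 19, 34] -> smallest is -30
  Remaining [24, 1, 19, 34] -> smallest is 1
  Remaining [24, 19, 34] -> smallest is 19
  Remaining [24, 34] -> smallest is 24
  Remaining [34] -> smallest is 34
Collecting the picks in order gives the sorted list.
Final answer: [-47, -41, -38, -30, 1, 19, 24, 34]


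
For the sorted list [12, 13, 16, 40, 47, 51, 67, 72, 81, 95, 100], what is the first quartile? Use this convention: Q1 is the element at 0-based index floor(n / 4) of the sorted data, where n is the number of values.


The list has n = 11 elements.
Q1 index = floor(11 / 4) = floor(2.75) = 2
Counting from index 0 in the sorted data, the element at index 2 is 16.
Final answer: 16


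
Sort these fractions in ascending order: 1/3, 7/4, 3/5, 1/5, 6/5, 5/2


Convert to decimal for comparison:
  1/3 = 0.3333
  7/4 = 1.75
  3/5 = 0.6
  1/5 = 0.2
  6/5 = 1.2
  5/2 = 2.5
Decimals in increasing order: 0.2 < 0.3333 < 0.6 < 1.2 < 1.75 < 2.5
Writing each back as its fraction gives the sorted order.
Final answer: 1/5, 1/3, 3/5, 6/5, 7/4, 5/2


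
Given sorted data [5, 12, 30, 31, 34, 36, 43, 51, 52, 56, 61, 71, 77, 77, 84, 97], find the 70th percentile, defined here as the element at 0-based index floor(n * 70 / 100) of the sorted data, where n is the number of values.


The dataset has n = 16 elements.
Index = floor(16 * 70 / 100) = floor(1120 / 100) = floor(11.2) = 11
Counting from index 0 in the sorted data, the element at index 11 is 71.
Final answer: 71


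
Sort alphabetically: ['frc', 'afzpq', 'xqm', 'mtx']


Compare strings character by character (the first differing letter decides):
  'afzpq' < 'frc' since 'a' < 'f' at position 1
  'frc' < 'mtx' since 'f' < 'm' at position 1
  'mtx' < 'xqm' since 'm' < 'x' at position 1
Chaining these comparisons gives the alphabetical order.
Final answer: ['afzpq', 'frc', 'mtx', 'xqm']


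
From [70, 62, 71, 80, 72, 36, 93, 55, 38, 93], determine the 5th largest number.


Sort descending: [93, 93, 80, 72, 71, 70, 62, 55, 38, 36]
The 5th element (1-indexed) is at index 4.
Value = 71
Final answer: 71


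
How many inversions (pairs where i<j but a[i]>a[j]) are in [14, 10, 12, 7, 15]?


For each element, count the later elements that are smaller than it:
  14 (index 0): smaller elements after it = [10, 12, 7] -> 3
  10 (index 1): smaller elements after it = [7] -> 1
  12 (index 2): smaller elements after it = [7] -> 1
  7 (index 3): smaller elements after it = [] -> 0
Total inversions = 3 + 1 + 1 + 0 = 5
Final answer: 5


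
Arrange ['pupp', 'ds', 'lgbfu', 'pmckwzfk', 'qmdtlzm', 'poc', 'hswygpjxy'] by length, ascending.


Compute lengths:
  'pupp' has length 4
  'ds' has length 2
  'lgbfu' has length 5
  'pmckwzfk' has length 8
  'qmdtlzm' has length 7
  'poc' has length 3
  'hswygpjxy' has length 9
Lengths in increasing order: 2 < 3 < 4 < 5 < 7 < 8 < 9
Listing the words in that order gives the answer.
Final answer: ['ds', 'poc', 'pupp', 'lgbfu', 'qmdtlzm', 'pmckwzfk', 'hswygpjxy']


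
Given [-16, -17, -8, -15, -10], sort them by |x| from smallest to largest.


Compute absolute values:
  |-16| = 16
  |-17| = 17
  |-8| = 8
  |-15| = 15
  |-10| = 10
Absolute values in increasing order: 8 < 10 < 15 < 16 < 17
Listing the original numbers in that order gives the answer.
Final answer: [-8, -10, -15, -16, -17]


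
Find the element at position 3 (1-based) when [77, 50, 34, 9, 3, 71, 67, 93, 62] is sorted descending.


Sort descending: [93, 77, 71, 67, 62, 50, 34, 9, 3]
The 3rd element (1-indexed) is at index 2.
Value = 71
Final answer: 71


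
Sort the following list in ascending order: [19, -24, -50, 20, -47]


Original list: [19, -24, -50, 20, -47]
Repeatedly take the smallest remaining element:
  Remaining [19, -24, -50, 20, -47] -> smallest is -50
  Remaining [19, -24, 20, -47] -> smallest is -47
  Remaining [19, -24, 20] -> smallest is -24
  Remaining [19, 20] -> smallest is 19
  Remaining [20] -> smallest is 20
Collecting the picks in order gives the sorted list.
Final answer: [-50, -47, -24, 19, 20]


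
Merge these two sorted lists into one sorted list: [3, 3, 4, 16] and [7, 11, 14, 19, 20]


List A: [3, 3, 4, 16]
List B: [7, 11, 14, 19, 20]
Repeatedly compare the front elements and take the smaller:
  3 vs 7 -> take 3
  3 vs 7 -> take 3
  4 vs 7 -> take 4
  16 vs 7 -> take 7
  16 vs 11 -> take 11
  16 vs 14 -> take 14
  16 vs 19 -> take 16
  A is exhausted; append the rest of B: [19, 20]
Final answer: [3, 3, 4, 7, 11, 14, 16, 19, 20]


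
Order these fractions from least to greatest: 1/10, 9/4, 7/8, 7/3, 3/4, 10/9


Convert to decimal for comparison:
  1/10 = 0.1
  9/4 = 2.25
  7/8 = 0.875
  7/3 = 2.3333
  3/4 = 0.75
  10/9 = 1.1111
Decimals in increasing order: 0.1 < 0.75 < 0.875 < 1.1111 < 2.25 < 2.3333
Writing each back as its fraction gives the sorted order.
Final answer: 1/10, 3/4, 7/8, 10/9, 9/4, 7/3


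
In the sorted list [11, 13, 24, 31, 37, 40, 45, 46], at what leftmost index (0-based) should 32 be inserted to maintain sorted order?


List is sorted: [11, 13, 24, 31, 37, 40, 45, 46]
We need the leftmost position where 32 can be inserted, i.e. the first index whose element is >= 32 (or the end of the list if none is).
Binary search with low=0, high=8 (0-based indices):
  low=0, high=8, mid=4: a[4]=37 >= 32, so high = 4
  low=0, high=4, mid=2: a[2]=24 < 32, so low = 3
  low=3, high=4, mid=3: a[3]=31 < 32, so low = 4
Now low = high = 4, so the insertion index is 4.
Final answer: 4


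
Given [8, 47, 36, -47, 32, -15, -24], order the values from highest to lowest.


Original list: [8, 47, 36, -47, 32, -15, -24]
Repeatedly take the largest remaining element:
  Remaining [8, 47, 36, -47, 32, -15, -24] -> largest is 47
  Remaining [8, 36, -47, 32, -15, -24] -> largest is 36
  Remaining [8, -47, 32, -15, -24] -> largest is 32
  Remaining [8, -47, -15, -24] -> largest is 8
  Remaining [-47, -15, -24] -> largest is -15
  Remaining [-47, -24] -> largest is -24
  Remaining [-47] -> largest is -47
Collecting the picks in order gives the descending list.
Final answer: [47, 36, 32, 8, -15, -24, -47]


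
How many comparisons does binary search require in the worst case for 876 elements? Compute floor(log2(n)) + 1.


Binary search halves the search space each step.
Maximum comparisons = floor(log2(876)) + 1
log2(876) = 9.7748
floor(log2(876)) = 9, so 9 + 1 = 10
Final answer: 10


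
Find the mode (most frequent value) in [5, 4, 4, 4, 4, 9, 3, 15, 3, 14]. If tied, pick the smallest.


Count the frequency of each value:
  3 appears 2 time(s)
  4 appears 4 time(s)
  5 appears 1 time(s)
  9 appears 1 time(s)
  14 appears 1 time(s)
  15 appears 1 time(s)
Maximum frequency is 4.
Only 4 reaches that frequency, so it is the mode.
Final answer: 4


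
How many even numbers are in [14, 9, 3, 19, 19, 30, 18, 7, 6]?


Check each element:
  14 is even
  9 is odd
  3 is odd
  19 is odd
  19 is odd
  30 is even
  18 is even
  7 is odd
  6 is even
Evens: [14, 30, 18, 6]
Count of evens = 4
Final answer: 4


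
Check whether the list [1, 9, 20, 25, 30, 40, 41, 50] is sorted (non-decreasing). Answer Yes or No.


Check consecutive pairs:
  1 <= 9? True
  9 <= 20? True
  20 <= 25? True
  25 <= 30? True
  30 <= 40? True
  40 <= 41? True
  41 <= 50? True
Every consecutive pair is in order, so the list is non-decreasing.
Final answer: Yes


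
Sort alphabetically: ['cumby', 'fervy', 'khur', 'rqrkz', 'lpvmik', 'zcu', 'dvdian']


Compare strings character by character (the first differing letter decides):
  'cumby' < 'dvdian' since 'c' < 'd' at position 1
  'dvdian' < 'fervy' since 'd' < 'f' at position 1
  'fervy' < 'khur' since 'f' < 'k' at position 1
  'khur' < 'lpvmik' since 'k' < 'l' at position 1
  'lpvmik' < 'rqrkz' since 'l' < 'r' at position 1
  'rqrkz' < 'zcu' since 'r' < 'z' at position 1
Chaining these comparisons gives the alphabetical order.
Final answer: ['cumby', 'dvdian', 'fervy', 'khur', 'lpvmik', 'rqrkz', 'zcu']


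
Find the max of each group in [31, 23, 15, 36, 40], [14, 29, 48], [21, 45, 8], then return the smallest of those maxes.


Find max of each group:
  Group 1: [31, 23, 15, 36, 40] -> max = 40
  Group 2: [14, 29, 48] -> max = 48
  Group 3: [21, 45, 8] -> max = 45
Maxes: [40, 48, 45]
Minimum of maxes = 40
Final answer: 40


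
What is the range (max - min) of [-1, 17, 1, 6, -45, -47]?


Maximum value: 17
Minimum value: -47
Range = 17 - (-47) = 64
Final answer: 64


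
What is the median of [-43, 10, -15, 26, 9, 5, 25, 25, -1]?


First, sort the list: [-43, -15, -1, 5, 9, 10, 25, 25, 26]
The list has 9 elements (odd count).
The middle index is 4 (0-based), and the element there is 9.
Final answer: 9


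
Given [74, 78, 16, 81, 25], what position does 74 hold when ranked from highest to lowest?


Sort descending: [81, 78, 74, 25, 16]
Find 74 in the sorted list.
74 is at position 3.
Final answer: 3


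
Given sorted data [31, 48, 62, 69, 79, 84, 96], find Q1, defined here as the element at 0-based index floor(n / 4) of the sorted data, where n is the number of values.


The list has n = 7 elements.
Q1 index = floor(7 / 4) = floor(1.75) = 1
Counting from index 0 in the sorted data, the element at index 1 is 48.
Final answer: 48


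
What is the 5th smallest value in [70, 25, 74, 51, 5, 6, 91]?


Sort ascending: [5, 6, 25, 51, 70, 74, 91]
The 5th element (1-indexed) is at index 4.
Value = 70
Final answer: 70


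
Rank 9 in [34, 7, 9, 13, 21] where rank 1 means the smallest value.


Sort ascending: [7, 9, 13, 21, 34]
Find 9 in the sorted list.
9 is at position 2 (1-indexed).
Final answer: 2


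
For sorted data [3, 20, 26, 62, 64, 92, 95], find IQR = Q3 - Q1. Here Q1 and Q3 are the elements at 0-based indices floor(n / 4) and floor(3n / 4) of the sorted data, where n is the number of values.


The data has n = 7 elements.
Q1 index = floor(7 / 4) = floor(1.75) = 1; Q3 index = floor(3 * 7 / 4) = floor(5.25) = 5
Q1 = element at index 1 = 20
Q3 = element at index 5 = 92
IQR = 92 - 20 = 72
Final answer: 72


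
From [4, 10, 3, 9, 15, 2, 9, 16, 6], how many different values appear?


List all unique values:
Distinct values: [2, 3, 4, 6, 9, 10, 15, 16]
Count = 8
Final answer: 8


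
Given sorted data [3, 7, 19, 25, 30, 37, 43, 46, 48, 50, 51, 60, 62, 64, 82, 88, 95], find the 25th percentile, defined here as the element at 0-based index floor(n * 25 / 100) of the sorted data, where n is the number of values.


The dataset has n = 17 elements.
Index = floor(17 * 25 / 100) = floor(425 / 100) = floor(4.25) = 4
Counting from index 0 in the sorted data, the element at index 4 is 30.
Final answer: 30


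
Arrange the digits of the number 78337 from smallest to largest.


The number 78337 has digits: 7, 8, 3, 3, 7
Sorted: 3, 3, 7, 7, 8
Joining the sorted digits gives the result.
Final answer: 33778


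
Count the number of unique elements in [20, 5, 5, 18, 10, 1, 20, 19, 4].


List all unique values:
Distinct values: [1, 4, 5, 10, 18, 19, 20]
Count = 7
Final answer: 7


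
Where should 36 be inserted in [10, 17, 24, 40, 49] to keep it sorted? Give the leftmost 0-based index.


List is sorted: [10, 17, 24, 40, 49]
We need the leftmost position where 36 can be inserted, i.e. the first index whose element is >= 36 (or the end of the list if none is).
Binary search with low=0, high=5 (0-based indices):
  low=0, high=5, mid=2: a[2]=24 < 36, so low = 3
  low=3, high=5, mid=4: a[4]=49 >= 36, so high = 4
  low=3, high=4, mid=3: a[3]=40 >= 36, so high = 3
Now low = high = 3, so the insertion index is 3.
Final answer: 3


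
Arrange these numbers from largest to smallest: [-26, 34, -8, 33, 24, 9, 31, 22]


Original list: [-26, 34, -8, 33, 24, 9, 31, 22]
Repeatedly take the largest remaining element:
  Remaining [-26, 34, -8, 33, 24, 9, 31, 22] -> largest is 34
  Remaining [-26, -8, 33, 24, 9, 31, 22] -> largest is 33
  Remaining [-26, -8, 24, 9, 31, 22] -> largest is 31
  Remaining [-26, -8, 24, 9, 22] -> largest is 24
  Remaining [-26, -8, 9, 22] -> largest is 22
  Remaining [-26, -8, 9] -> largest is 9
  Remaining [-26, -8] -> largest is -8
  Remaining [-26] -> largest is -26
Collecting the picks in order gives the descending list.
Final answer: [34, 33, 31, 24, 22, 9, -8, -26]


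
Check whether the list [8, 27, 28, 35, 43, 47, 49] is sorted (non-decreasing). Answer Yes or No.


Check consecutive pairs:
  8 <= 27? True
  27 <= 28? True
  28 <= 35? True
  35 <= 43? True
  43 <= 47? True
  47 <= 49? True
Every consecutive pair is in order, so the list is non-decreasing.
Final answer: Yes


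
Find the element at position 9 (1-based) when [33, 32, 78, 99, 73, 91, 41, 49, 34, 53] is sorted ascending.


Sort ascending: [32, 33, 34, 41, 49, 53, 73, 78, 91, 99]
The 9th element (1-indexed) is at index 8.
Value = 91
Final answer: 91


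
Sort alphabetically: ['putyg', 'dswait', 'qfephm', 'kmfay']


Compare strings character by character (the first differing letter decides):
  'dswait' < 'kmfay' since 'd' < 'k' at position 1
  'kmfay' < 'putyg' since 'k' < 'p' at position 1
  'putyg' < 'qfephm' since 'p' < 'q' at position 1
Chaining these comparisons gives the alphabetical order.
Final answer: ['dswait', 'kmfay', 'putyg', 'qfephm']


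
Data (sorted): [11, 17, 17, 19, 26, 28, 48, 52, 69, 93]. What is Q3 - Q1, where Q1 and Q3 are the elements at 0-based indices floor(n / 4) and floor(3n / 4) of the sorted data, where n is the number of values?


The data has n = 10 elements.
Q1 index = floor(10 / 4) = floor(2.5) = 2; Q3 index = floor(3 * 10 / 4) = floor(7.5) = 7
Q1 = element at index 2 = 17
Q3 = element at index 7 = 52
IQR = 52 - 17 = 35
Final answer: 35


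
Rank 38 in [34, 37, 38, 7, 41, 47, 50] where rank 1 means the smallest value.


Sort ascending: [7, 34, 37, 38, 41, 47, 50]
Find 38 in the sorted list.
38 is at position 4 (1-indexed).
Final answer: 4


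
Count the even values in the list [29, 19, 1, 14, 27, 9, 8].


Check each element:
  29 is odd
  19 is odd
  1 is odd
  14 is even
  27 is odd
  9 is odd
  8 is even
Evens: [14, 8]
Count of evens = 2
Final answer: 2


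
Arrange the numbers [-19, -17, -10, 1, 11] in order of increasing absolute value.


Compute absolute values:
  |-19| = 19
  |-17| = 17
  |-10| = 10
  |1| = 1
  |11| = 11
Absolute values in increasing order: 1 < 10 < 11 < 17 < 19
Listing the original numbers in that order gives the answer.
Final answer: [1, -10, 11, -17, -19]


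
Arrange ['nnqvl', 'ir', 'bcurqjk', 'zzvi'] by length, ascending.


Compute lengths:
  'nnqvl' has length 5
  'ir' has length 2
  'bcurqjk' has length 7
  'zzvi' has length 4
Lengths in increasing order: 2 < 4 < 5 < 7
Listing the words in that order gives the answer.
Final answer: ['ir', 'zzvi', 'nnqvl', 'bcurqjk']


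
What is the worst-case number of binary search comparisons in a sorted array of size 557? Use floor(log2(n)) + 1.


Binary search halves the search space each step.
Maximum comparisons = floor(log2(557)) + 1
log2(557) = 9.1215
floor(log2(557)) = 9, so 9 + 1 = 10
Final answer: 10


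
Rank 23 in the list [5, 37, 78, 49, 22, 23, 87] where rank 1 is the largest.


Sort descending: [87, 78, 49, 37, 23, 22, 5]
Find 23 in the sorted list.
23 is at position 5.
Final answer: 5


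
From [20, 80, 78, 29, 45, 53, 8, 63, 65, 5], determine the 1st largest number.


Sort descending: [80, 78, 65, 63, 53, 45, 29, 20, 8, 5]
The 1st element (1-indexed) is at index 0.
Value = 80
Final answer: 80


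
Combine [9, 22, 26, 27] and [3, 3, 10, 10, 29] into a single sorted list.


List A: [9, 22, 26, 27]
List B: [3, 3, 10, 10, 29]
Repeatedly compare the front elements and take the smaller:
  9 vs 3 -> take 3
  9 vs 3 -> take 3
  9 vs 10 -> take 9
  22 vs 10 -> take 10
  22 vs 10 -> take 10
  22 vs 29 -> take 22
  26 vs 29 -> take 26
  27 vs 29 -> take 27
  A is exhausted; append the rest of B: [29]
Final answer: [3, 3, 9, 10, 10, 22, 26, 27, 29]


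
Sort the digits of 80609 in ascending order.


The number 80609 has digits: 8, 0, 6, 0, 9
Sorted: 0, 0, 6, 8, 9
Joining the sorted digits gives the result.
Final answer: 00689


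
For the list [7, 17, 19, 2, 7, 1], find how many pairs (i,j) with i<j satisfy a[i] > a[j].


For each element, count the later elements that are smaller than it:
  7 (index 0): smaller elements after it = [2, 1] -> 2
  17 (index 1): smaller elements after it = [2, 7, 1] -> 3
  19 (index 2): smaller elements after it = [2, 7, 1] -> 3
  2 (index 3): smaller elements after it = [1] -> 1
  7 (index 4): smaller elements after it = [1] -> 1
Total inversions = 2 + 3 + 3 + 1 + 1 = 10
Final answer: 10


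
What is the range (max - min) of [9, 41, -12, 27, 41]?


Maximum value: 41
Minimum value: -12
Range = 41 - (-12) = 53
Final answer: 53


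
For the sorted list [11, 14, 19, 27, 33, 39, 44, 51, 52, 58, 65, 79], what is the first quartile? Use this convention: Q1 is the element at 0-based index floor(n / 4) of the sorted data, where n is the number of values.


The list has n = 12 elements.
Q1 index = floor(12 / 4) = floor(3) = 3
Counting from index 0 in the sorted data, the element at index 3 is 27.
Final answer: 27


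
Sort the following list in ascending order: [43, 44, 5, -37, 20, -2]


Original list: [43, 44, 5, -37, 20, -2]
Repeatedly take the smallest remaining element:
  Remaining [43, 44, 5, -37, 20, -2] -> smallest is -37
  Remaining [43, 44, 5, 20, -2] -> smallest is -2
  Remaining [43, 44, 5, 20] -> smallest is 5
  Remaining [43, 44, 20] -> smallest is 20
  Remaining [43, 44] -> smallest is 43
  Remaining [44] -> smallest is 44
Collecting the picks in order gives the sorted list.
Final answer: [-37, -2, 5, 20, 43, 44]


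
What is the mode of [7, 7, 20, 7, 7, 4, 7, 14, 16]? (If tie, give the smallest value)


Count the frequency of each value:
  4 appears 1 time(s)
  7 appears 5 time(s)
  14 appears 1 time(s)
  16 appears 1 time(s)
  20 appears 1 time(s)
Maximum frequency is 5.
Only 7 reaches that frequency, so it is the mode.
Final answer: 7


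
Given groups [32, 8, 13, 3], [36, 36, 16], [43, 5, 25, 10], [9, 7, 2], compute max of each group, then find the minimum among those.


Find max of each group:
  Group 1: [32, 8, 13, 3] -> max = 32
  Group 2: [36, 36, 16] -> max = 36
  Group 3: [43, 5, 25, 10] -> max = 43
  Group 4: [9, 7, 2] -> max = 9
Maxes: [32, 36, 43, 9]
Minimum of maxes = 9
Final answer: 9


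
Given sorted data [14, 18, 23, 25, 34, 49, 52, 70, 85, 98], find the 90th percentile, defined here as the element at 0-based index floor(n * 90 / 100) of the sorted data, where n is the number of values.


The dataset has n = 10 elements.
Index = floor(10 * 90 / 100) = floor(900 / 100) = floor(9) = 9
Counting from index 0 in the sorted data, the element at index 9 is 98.
Final answer: 98


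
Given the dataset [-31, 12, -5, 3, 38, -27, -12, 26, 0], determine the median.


First, sort the list: [-31, -27, -12, -5, 0, 3, 12, 26, 38]
The list has 9 elements (odd count).
The middle index is 4 (0-based), and the element there is 0.
Final answer: 0


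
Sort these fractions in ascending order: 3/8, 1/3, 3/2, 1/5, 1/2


Convert to decimal for comparison:
  3/8 = 0.375
  1/3 = 0.3333
  3/2 = 1.5
  1/5 = 0.2
  1/2 = 0.5
Decimals in increasing order: 0.2 < 0.3333 < 0.375 < 0.5 < 1.5
Writing each back as its fraction gives the sorted order.
Final answer: 1/5, 1/3, 3/8, 1/2, 3/2


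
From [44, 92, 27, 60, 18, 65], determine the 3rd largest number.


Sort descending: [92, 65, 60, 44, 27, 18]
The 3rd element (1-indexed) is at index 2.
Value = 60
Final answer: 60


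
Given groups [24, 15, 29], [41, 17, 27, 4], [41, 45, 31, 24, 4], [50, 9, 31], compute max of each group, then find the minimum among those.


Find max of each group:
  Group 1: [24, 15, 29] -> max = 29
  Group 2: [41, 17, 27, 4] -> max = 41
  Group 3: [41, 45, 31, 24, 4] -> max = 45
  Group 4: [50, 9, 31] -> max = 50
Maxes: [29, 41, 45, 50]
Minimum of maxes = 29
Final answer: 29


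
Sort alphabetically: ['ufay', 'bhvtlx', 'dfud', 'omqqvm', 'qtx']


Compare strings character by character (the first differing letter decides):
  'bhvtlx' < 'dfud' since 'b' < 'd' at position 1
  'dfud' < 'omqqvm' since 'd' < 'o' at position 1
  'omqqvm' < 'qtx' since 'o' < 'q' at position 1
  'qtx' < 'ufay' since 'q' < 'u' at position 1
Chaining these comparisons gives the alphabetical order.
Final answer: ['bhvtlx', 'dfud', 'omqqvm', 'qtx', 'ufay']


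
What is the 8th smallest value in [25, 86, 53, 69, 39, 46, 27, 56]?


Sort ascending: [25, 27, 39, 46, 53, 56, 69, 86]
The 8th element (1-indexed) is at index 7.
Value = 86
Final answer: 86


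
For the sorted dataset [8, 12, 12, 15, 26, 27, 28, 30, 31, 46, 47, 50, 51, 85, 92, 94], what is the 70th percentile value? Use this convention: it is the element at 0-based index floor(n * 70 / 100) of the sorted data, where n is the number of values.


The dataset has n = 16 elements.
Index = floor(16 * 70 / 100) = floor(1120 / 100) = floor(11.2) = 11
Counting from index 0 in the sorted data, the element at index 11 is 50.
Final answer: 50


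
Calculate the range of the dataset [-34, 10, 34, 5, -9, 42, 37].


Maximum value: 42
Minimum value: -34
Range = 42 - (-34) = 76
Final answer: 76


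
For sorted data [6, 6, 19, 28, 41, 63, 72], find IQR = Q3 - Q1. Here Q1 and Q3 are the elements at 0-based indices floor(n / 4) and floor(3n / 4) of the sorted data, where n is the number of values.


The data has n = 7 elements.
Q1 index = floor(7 / 4) = floor(1.75) = 1; Q3 index = floor(3 * 7 / 4) = floor(5.25) = 5
Q1 = element at index 1 = 6
Q3 = element at index 5 = 63
IQR = 63 - 6 = 57
Final answer: 57


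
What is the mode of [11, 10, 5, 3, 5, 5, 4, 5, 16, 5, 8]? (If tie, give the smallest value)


Count the frequency of each value:
  3 appears 1 time(s)
  4 appears 1 time(s)
  5 appears 5 time(s)
  8 appears 1 time(s)
  10 appears 1 time(s)
  11 appears 1 time(s)
  16 appears 1 time(s)
Maximum frequency is 5.
Only 5 reaches that frequency, so it is the mode.
Final answer: 5


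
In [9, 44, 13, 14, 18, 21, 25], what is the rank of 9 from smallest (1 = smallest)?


Sort ascending: [9, 13, 14, 18, 21, 25, 44]
Find 9 in the sorted list.
9 is at position 1 (1-indexed).
Final answer: 1


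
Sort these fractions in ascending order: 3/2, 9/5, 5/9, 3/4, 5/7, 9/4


Convert to decimal for comparison:
  3/2 = 1.5
  9/5 = 1.8
  5/9 = 0.5556
  3/4 = 0.75
  5/7 = 0.7143
  9/4 = 2.25
Decimals in increasing order: 0.5556 < 0.7143 < 0.75 < 1.5 < 1.8 < 2.25
Writing each back as its fraction gives the sorted order.
Final answer: 5/9, 5/7, 3/4, 3/2, 9/5, 9/4


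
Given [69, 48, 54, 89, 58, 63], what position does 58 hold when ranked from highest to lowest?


Sort descending: [89, 69, 63, 58, 54, 48]
Find 58 in the sorted list.
58 is at position 4.
Final answer: 4


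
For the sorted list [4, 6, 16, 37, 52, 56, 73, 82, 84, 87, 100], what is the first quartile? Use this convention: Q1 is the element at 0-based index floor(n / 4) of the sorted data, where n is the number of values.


The list has n = 11 elements.
Q1 index = floor(11 / 4) = floor(2.75) = 2
Counting from index 0 in the sorted data, the element at index 2 is 16.
Final answer: 16


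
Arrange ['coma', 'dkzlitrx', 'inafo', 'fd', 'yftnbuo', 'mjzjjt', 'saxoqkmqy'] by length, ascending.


Compute lengths:
  'coma' has length 4
  'dkzlitrx' has length 8
  'inafo' has length 5
  'fd' has length 2
  'yftnbuo' has length 7
  'mjzjjt' has length 6
  'saxoqkmqy' has length 9
Lengths in increasing order: 2 < 4 < 5 < 6 < 7 < 8 < 9
Listing the words in that order gives the answer.
Final answer: ['fd', 'coma', 'inafo', 'mjzjjt', 'yftnbuo', 'dkzlitrx', 'saxoqkmqy']


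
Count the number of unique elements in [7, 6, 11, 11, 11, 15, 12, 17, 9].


List all unique values:
Distinct values: [6, 7, 9, 11, 12, 15, 17]
Count = 7
Final answer: 7


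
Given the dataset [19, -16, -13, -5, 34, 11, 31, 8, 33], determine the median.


First, sort the list: [-16, -13, -5, 8, 11, 19, 31, 33, 34]
The list has 9 elements (odd count).
The middle index is 4 (0-based), and the element there is 11.
Final answer: 11


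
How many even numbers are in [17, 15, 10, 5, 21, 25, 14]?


Check each element:
  17 is odd
  15 is odd
  10 is even
  5 is odd
  21 is odd
  25 is odd
  14 is even
Evens: [10, 14]
Count of evens = 2
Final answer: 2


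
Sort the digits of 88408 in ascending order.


The number 88408 has digits: 8, 8, 4, 0, 8
Sorted: 0, 4, 8, 8, 8
Joining the sorted digits gives the result.
Final answer: 04888
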